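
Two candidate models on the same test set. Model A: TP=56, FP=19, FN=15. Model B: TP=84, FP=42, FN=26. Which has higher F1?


Model A: P=56/75=0.7467, R=56/71=0.7887, F1=2PR/(P+R)=2TP/(2TP+FP+FN)=112/146=0.7671
Model B: P=84/126=0.6667, R=84/110=0.7636, F1=2PR/(P+R)=2TP/(2TP+FP+FN)=168/236=0.7119
0.7671 > 0.7119 → Model A

Model A


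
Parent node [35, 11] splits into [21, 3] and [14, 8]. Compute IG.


Parent = [35, 11], H_parent = 0.7936
H_left = 0.5436 (n=24), H_right = 0.9457 (n=22)
H_children = (24/46)·0.5436 + (22/46)·0.9457 = 0.7359
IG = 0.7936 - 0.7359 = 0.0577

0.0577


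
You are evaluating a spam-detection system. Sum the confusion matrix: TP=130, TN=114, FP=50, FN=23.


Total = TP + TN + FP + FN
= 130 + 114 + 50 + 23
= 317
(Predicted positive: 180, predicted negative: 137)

317


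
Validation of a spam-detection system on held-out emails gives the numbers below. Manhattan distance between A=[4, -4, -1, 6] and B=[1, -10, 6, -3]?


d = |4-1| + |-4+ 10| + |-1-6| + |6+ 3|
  = 3 + 6 + 7 + 9
  = 25

25


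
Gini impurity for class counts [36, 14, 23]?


Probabilities: [36/73, 14/73, 23/73] ≈ [0.4932, 0.1918, 0.3151]
Σpᵢ² = (1296 + 196 + 529)/73² = 2021/5329
Gini = 1 - Σpᵢ² = 1 - 2021/5329 = 0.6208

0.6208


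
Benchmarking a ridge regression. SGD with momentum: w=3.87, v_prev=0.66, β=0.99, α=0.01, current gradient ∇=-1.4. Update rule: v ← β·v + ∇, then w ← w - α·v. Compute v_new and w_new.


v_new = 0.99·0.66 - 1.4 = 0.6534 - 1.4 = -0.7466
w_new = 3.87 - 0.01·-0.7466 = 3.87 + 0.007466 = 3.877466

v_new=-0.7466, w_new=3.877466


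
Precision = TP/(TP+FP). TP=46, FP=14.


Precision = TP/(TP+FP)
= 46/(46+14)
= 46/60 = 76.67%

76.67%


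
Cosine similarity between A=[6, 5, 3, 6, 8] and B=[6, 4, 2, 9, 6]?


A·B = 6·6 + 5·4 + 3·2 + 6·9 + 8·6 = 164
‖A‖ = √170 = 13.0384, ‖B‖ = √173 = 13.1529
cos = 164/(√170·√173) = 164/√29410 = 0.9563

0.9563


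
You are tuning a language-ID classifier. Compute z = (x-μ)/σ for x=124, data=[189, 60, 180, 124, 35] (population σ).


μ = 117.6, σ = 61.9245
z = (124 - 117.6)/61.9245 = 0.1034

0.1034


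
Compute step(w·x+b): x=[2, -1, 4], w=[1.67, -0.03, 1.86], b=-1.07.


z = (2)·(1.67) + (-1)·(-0.03) + (4)·(1.86) - 1.07
  = 9.74
step(z) = 1 (z≥0)

1


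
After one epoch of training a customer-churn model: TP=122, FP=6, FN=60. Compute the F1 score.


Precision = 122/128 = 0.9531
Recall = 122/182 = 0.6703
F1 = 2·P·R/(P+R) = 2·TP/(2·TP+FP+FN) = 244/(244+6+60) = 244/310 = 0.7871

0.7871


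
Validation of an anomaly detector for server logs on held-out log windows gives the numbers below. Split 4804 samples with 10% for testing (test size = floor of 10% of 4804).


Test = ⌊4804·10/100⌋ = 480
Train = 4804 - 480 = 4324

Train: 4324, Test: 480


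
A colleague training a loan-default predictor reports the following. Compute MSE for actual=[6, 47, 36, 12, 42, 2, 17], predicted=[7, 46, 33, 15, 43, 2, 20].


Squared errors: (6-7)²=1, (47-46)²=1, (36-33)²=9, (12-15)²=9, (42-43)²=1, (2-2)²=0, (17-20)²=9
Sum = 30
MSE = 30/7 = 30/7

30/7


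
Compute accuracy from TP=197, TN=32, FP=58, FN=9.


Accuracy = (TP+TN)/(TP+TN+FP+FN)
= (197+32)/(296)
= 229/296 = 77.36%

77.36%


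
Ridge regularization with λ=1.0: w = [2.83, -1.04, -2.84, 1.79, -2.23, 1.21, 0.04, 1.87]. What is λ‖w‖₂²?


‖w‖₂² = (2.83)² + (-1.04)² + (-2.84)² + (1.79)² + (-2.23)² + (1.21)² + (0.04)² + (1.87)²
     = 8.0089 + 1.0816 + 8.0656 + 3.2041 + 4.9729 + 1.4641 + 0.0016 + 3.4969
     = 30.2957
λ·‖w‖₂² = 1.0·30.2957 = 30.2957

30.2957


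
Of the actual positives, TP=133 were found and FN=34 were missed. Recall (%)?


Recall = TP/(TP+FN)
= 133/(133+34)
= 133/167 = 79.64%

79.64%


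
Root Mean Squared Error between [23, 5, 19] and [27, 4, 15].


MSE = 33/3 = 11
RMSE = √(33/3) = 3.3166

3.3166


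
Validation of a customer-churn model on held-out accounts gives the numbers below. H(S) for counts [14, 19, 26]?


Probabilities: [14/59, 19/59, 26/59] ≈ [0.2373, 0.322, 0.4407]
H = -((14/59)·log₂(14/59) + (19/59)·log₂(19/59) + (26/59)·log₂(26/59))
  = 1.5398 bits

1.5398 bits


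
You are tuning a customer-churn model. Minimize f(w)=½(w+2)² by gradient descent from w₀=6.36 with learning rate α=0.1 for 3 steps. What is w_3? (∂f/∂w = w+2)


step 1: grad = 6.36+2 = 8.36; w = 6.36 - 0.1·(8.36) = 5.524
step 2: grad = 5.524+2 = 7.524; w = 5.524 - 0.1·(7.524) = 4.7716
step 3: grad = 4.7716+2 = 6.7716; w = 4.7716 - 0.1·(6.7716) = 4.09444

4.09444


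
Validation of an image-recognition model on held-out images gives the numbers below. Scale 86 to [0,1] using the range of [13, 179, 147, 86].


min=13, max=179
(86-13)/(179-13) = 73/166 = 0.4398

0.4398


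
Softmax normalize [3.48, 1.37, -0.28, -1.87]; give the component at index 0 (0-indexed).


Exponentials: e^3.48=32.4597, e^1.37=3.9354, e^-0.28=0.7558, e^-1.87=0.1541
Sum = 37.305
Softmax = [0.8701, 0.1055, 0.0203, 0.0041]
p[0] = 32.4597/37.305 = 0.8701

0.8701


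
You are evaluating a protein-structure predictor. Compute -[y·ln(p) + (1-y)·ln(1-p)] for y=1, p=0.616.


BCE = -[y·ln(p) + (1-y)·ln(1-p)]
= -1·ln(0.616) - 0
= -ln(0.616) = 0.4845

0.4845


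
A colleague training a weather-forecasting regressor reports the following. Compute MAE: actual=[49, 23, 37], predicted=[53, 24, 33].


Absolute errors: |49-53|=4, |23-24|=1, |37-33|=4
Sum = 9
MAE = 9/3 = 3

3


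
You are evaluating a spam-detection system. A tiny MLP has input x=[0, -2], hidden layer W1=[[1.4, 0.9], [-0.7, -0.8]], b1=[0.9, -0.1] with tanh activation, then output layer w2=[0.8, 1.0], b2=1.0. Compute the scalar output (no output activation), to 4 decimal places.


z1[0] = (1.4)·(0) + (0.9)·(-2) + 0.9 = -0.9
z1[1] = (-0.7)·(0) + (-0.8)·(-2) - 0.1 = 1.5
h = tanh(z1) = [-0.7163, 0.9051]
output = (0.8)·(-0.7163) + (1.0)·(0.9051) + 1.0 = 1.3321

1.3321


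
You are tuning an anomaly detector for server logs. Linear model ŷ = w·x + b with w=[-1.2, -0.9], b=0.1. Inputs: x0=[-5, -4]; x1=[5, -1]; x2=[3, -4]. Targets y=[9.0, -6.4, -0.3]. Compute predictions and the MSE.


ŷ0 = (-1.2)·(-5) + (-0.9)·(-4) + 0.1 = 9.7
ŷ1 = (-1.2)·(5) + (-0.9)·(-1) + 0.1 = -5.0
ŷ2 = (-1.2)·(3) + (-0.9)·(-4) + 0.1 = 0.1
errors² = [0.49, 1.96, 0.16]
MSE = 2.6100/3 = 0.87

0.87


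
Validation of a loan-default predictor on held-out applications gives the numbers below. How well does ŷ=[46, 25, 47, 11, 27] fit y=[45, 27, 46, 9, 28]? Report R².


ȳ = 31
SS_res = Σ(y-ŷ)² = 11
SS_tot = Σ(y-ȳ)² = 930
R² = 1 - SS_res/SS_tot = 1 - 0.0118 = 0.9882

0.9882


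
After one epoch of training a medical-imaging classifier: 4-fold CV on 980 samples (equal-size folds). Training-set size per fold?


Fold size = 980/4 = 245
Training per fold = 980 - 245 = 735

735


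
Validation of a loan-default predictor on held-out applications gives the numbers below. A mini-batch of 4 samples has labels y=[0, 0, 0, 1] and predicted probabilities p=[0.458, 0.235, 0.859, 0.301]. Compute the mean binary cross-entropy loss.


L[0] = -ln(1-0.458) = -ln(0.542) = 0.6125
L[1] = -ln(1-0.235) = -ln(0.765) = 0.2679
L[2] = -ln(1-0.859) = -ln(0.141) = 1.959
L[3] = -ln(0.301) = 1.2006
mean = (0.6125 + 0.2679 + 1.959 + 1.2006)/4 = 1.01

1.01


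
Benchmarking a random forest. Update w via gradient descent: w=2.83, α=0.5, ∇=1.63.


w_new = w - α·∇
= 2.83 - 0.5·1.63
= 2.83 - 0.815
= 2.015

2.015


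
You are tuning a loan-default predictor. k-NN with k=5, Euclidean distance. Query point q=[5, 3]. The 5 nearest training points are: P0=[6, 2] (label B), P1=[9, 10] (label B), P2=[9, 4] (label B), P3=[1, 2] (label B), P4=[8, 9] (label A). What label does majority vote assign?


d(q,P0) = 1.4142  (label B)
d(q,P1) = 8.0623  (label B)
d(q,P2) = 4.1231  (label B)
d(q,P3) = 4.1231  (label B)
d(q,P4) = 6.7082  (label A)
Votes: A=1, B=4
Majority → B

B


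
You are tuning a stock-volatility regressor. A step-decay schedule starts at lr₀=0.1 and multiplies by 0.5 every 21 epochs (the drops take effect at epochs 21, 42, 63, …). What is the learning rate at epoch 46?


n_drops = ⌊46/21⌋ = 2
lr = 0.1·0.5^2 = 0.1·0.25 = 0.025

0.025


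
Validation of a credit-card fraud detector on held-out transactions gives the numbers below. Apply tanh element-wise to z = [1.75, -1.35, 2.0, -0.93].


tanh(1.75) = 0.9414
tanh(-1.35) = -0.8741
tanh(2.0) = 0.964
tanh(-0.93) = -0.7306
result = [0.9414, -0.8741, 0.964, -0.7306]

[0.9414, -0.8741, 0.964, -0.7306]


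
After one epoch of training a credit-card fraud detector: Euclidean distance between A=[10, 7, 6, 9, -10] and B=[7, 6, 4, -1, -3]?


d = √((10-7)² + (7-6)² + (6-4)² + (9+ 1)² + (-10+ 3)²)
  = √(9 + 1 + 4 + 100 + 49)
  = √163 = 12.7671

12.7671


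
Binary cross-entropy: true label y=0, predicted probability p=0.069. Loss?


BCE = -[y·ln(p) + (1-y)·ln(1-p)]
= -0 - 1·ln(1-0.069)
= -ln(0.931) = 0.0715

0.0715


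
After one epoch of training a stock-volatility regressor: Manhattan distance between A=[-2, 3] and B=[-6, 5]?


d = |-2+ 6| + |3-5|
  = 4 + 2
  = 6

6


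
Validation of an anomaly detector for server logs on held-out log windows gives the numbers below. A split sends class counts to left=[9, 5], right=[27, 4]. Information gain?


Parent = [36, 9], H_parent = 0.7219
H_left = 0.9403 (n=14), H_right = 0.5548 (n=31)
H_children = (14/45)·0.9403 + (31/45)·0.5548 = 0.6747
IG = 0.7219 - 0.6747 = 0.0472

0.0472


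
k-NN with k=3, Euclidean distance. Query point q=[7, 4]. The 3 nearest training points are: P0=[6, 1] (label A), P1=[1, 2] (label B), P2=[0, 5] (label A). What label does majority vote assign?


d(q,P0) = 3.1623  (label A)
d(q,P1) = 6.3246  (label B)
d(q,P2) = 7.0711  (label A)
Votes: A=2, B=1
Majority → A

A


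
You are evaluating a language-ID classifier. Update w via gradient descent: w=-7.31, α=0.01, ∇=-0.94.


w_new = w - α·∇
= -7.31 - 0.01·-0.94
= -7.31 + 0.0094
= -7.3006

-7.3006


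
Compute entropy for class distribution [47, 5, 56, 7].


Probabilities: [47/115, 5/115, 56/115, 7/115] ≈ [0.4087, 0.0435, 0.487, 0.0609]
H = -((47/115)·log₂(47/115) + (5/115)·log₂(5/115) + (56/115)·log₂(56/115) + (7/115)·log₂(7/115))
  = 1.4756 bits

1.4756 bits


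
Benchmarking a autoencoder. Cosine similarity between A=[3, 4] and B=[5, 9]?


A·B = 3·5 + 4·9 = 51
‖A‖ = √25 = 5, ‖B‖ = √106 = 10.2956
cos = 51/(√25·√106) = 51/√2650 = 0.9907

0.9907


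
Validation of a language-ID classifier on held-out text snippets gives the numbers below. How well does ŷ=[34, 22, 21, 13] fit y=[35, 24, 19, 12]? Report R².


ȳ = 22.5
SS_res = Σ(y-ŷ)² = 10
SS_tot = Σ(y-ȳ)² = 281
R² = 1 - SS_res/SS_tot = 1 - 0.0356 = 0.9644

0.9644


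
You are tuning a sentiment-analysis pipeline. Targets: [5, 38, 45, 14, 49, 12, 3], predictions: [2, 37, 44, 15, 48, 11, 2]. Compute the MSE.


Squared errors: (5-2)²=9, (38-37)²=1, (45-44)²=1, (14-15)²=1, (49-48)²=1, (12-11)²=1, (3-2)²=1
Sum = 15
MSE = 15/7 = 15/7

15/7


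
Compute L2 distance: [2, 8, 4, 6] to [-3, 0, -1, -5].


d = √((2+ 3)² + (8-0)² + (4+ 1)² + (6+ 5)²)
  = √(25 + 64 + 25 + 121)
  = √235 = 15.3297

15.3297


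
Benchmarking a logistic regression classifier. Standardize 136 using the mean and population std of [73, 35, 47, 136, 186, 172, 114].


μ = 109, σ = 55.1206
z = (136 - 109)/55.1206 = 0.4898

0.4898


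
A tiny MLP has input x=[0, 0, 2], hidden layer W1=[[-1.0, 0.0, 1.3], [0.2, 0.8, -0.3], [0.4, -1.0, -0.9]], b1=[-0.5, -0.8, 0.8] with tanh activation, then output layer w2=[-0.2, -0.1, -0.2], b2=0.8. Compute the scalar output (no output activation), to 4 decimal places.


z1[0] = (-1.0)·(0) + (0.0)·(0) + (1.3)·(2) - 0.5 = 2.1
z1[1] = (0.2)·(0) + (0.8)·(0) + (-0.3)·(2) - 0.8 = -1.4
z1[2] = (0.4)·(0) + (-1.0)·(0) + (-0.9)·(2) + 0.8 = -1.0
h = tanh(z1) = [0.9705, -0.8854, -0.7616]
output = (-0.2)·(0.9705) + (-0.1)·(-0.8854) + (-0.2)·(-0.7616) + 0.8 = 0.8468

0.8468


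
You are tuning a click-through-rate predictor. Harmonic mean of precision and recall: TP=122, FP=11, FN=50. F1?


Precision = 122/133 = 0.9173
Recall = 122/172 = 0.7093
F1 = 2·P·R/(P+R) = 2·TP/(2·TP+FP+FN) = 244/(244+11+50) = 244/305 = 0.8

0.8


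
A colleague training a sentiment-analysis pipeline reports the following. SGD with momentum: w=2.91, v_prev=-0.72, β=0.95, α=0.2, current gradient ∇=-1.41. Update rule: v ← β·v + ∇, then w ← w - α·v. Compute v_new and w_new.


v_new = 0.95·-0.72 - 1.41 = -0.684 - 1.41 = -2.094
w_new = 2.91 - 0.2·-2.094 = 2.91 + 0.4188 = 3.3288

v_new=-2.094, w_new=3.3288


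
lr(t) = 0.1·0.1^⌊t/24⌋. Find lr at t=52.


n_drops = ⌊52/24⌋ = 2
lr = 0.1·0.1^2 = 0.1·0.01 = 0.001

0.001


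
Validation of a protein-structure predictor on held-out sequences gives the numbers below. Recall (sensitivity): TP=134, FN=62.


Recall = TP/(TP+FN)
= 134/(134+62)
= 134/196 = 68.37%

68.37%


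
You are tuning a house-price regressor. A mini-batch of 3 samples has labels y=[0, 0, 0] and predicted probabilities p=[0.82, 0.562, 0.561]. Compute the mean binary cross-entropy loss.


L[0] = -ln(1-0.82) = -ln(0.18) = 1.7148
L[1] = -ln(1-0.562) = -ln(0.438) = 0.8255
L[2] = -ln(1-0.561) = -ln(0.439) = 0.8233
mean = (1.7148 + 0.8255 + 0.8233)/3 = 1.1212

1.1212


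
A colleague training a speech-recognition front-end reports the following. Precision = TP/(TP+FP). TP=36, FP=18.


Precision = TP/(TP+FP)
= 36/(36+18)
= 36/54 = 66.67%

66.67%


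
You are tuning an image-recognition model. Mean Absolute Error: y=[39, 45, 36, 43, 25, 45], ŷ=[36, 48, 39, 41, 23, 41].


Absolute errors: |39-36|=3, |45-48|=3, |36-39|=3, |43-41|=2, |25-23|=2, |45-41|=4
Sum = 17
MAE = 17/6 = 17/6

17/6


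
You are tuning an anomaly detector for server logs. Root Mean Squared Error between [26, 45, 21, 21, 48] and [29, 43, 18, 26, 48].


MSE = 47/5 = 9.4
RMSE = √(47/5) = 3.0659

3.0659


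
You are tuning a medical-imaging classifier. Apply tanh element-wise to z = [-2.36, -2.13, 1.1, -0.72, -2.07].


tanh(-2.36) = -0.9823
tanh(-2.13) = -0.9721
tanh(1.1) = 0.8005
tanh(-0.72) = -0.6169
tanh(-2.07) = -0.9687
result = [-0.9823, -0.9721, 0.8005, -0.6169, -0.9687]

[-0.9823, -0.9721, 0.8005, -0.6169, -0.9687]


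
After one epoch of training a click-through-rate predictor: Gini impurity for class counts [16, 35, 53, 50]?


Probabilities: [16/154, 35/154, 53/154, 50/154] ≈ [0.1039, 0.2273, 0.3442, 0.3247]
Σpᵢ² = (256 + 1225 + 2809 + 2500)/154² = 6790/23716
Gini = 1 - Σpᵢ² = 1 - 6790/23716 = 0.7137

0.7137


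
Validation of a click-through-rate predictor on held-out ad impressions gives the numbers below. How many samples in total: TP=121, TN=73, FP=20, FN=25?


Total = TP + TN + FP + FN
= 121 + 73 + 20 + 25
= 239
(Predicted positive: 141, predicted negative: 98)

239


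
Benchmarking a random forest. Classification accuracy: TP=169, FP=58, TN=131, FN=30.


Accuracy = (TP+TN)/(TP+TN+FP+FN)
= (169+131)/(388)
= 300/388 = 77.32%

77.32%


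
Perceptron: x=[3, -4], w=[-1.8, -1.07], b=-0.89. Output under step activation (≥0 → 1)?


z = (3)·(-1.8) + (-4)·(-1.07) - 0.89
  = -2.01
step(z) = 0 (z<0)

0


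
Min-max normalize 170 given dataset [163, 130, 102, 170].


min=102, max=170
(170-102)/(170-102) = 68/68 = 1.0

1.0


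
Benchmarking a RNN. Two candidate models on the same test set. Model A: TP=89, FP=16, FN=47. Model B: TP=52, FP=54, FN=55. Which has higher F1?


Model A: P=89/105=0.8476, R=89/136=0.6544, F1=2PR/(P+R)=2TP/(2TP+FP+FN)=178/241=0.7386
Model B: P=52/106=0.4906, R=52/107=0.486, F1=2PR/(P+R)=2TP/(2TP+FP+FN)=104/213=0.4883
0.7386 > 0.4883 → Model A

Model A


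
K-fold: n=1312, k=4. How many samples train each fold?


Fold size = 1312/4 = 328
Training per fold = 1312 - 328 = 984

984


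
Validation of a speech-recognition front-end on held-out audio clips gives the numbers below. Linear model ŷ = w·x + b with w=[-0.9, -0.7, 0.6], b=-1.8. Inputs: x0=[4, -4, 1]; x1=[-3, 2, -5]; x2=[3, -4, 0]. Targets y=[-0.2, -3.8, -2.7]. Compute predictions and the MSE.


ŷ0 = (-0.9)·(4) + (-0.7)·(-4) + (0.6)·(1) - 1.8 = -2.0
ŷ1 = (-0.9)·(-3) + (-0.7)·(2) + (0.6)·(-5) - 1.8 = -3.5
ŷ2 = (-0.9)·(3) + (-0.7)·(-4) + (0.6)·(0) - 1.8 = -1.7
errors² = [3.24, 0.09, 1.0]
MSE = 4.3300/3 = 1.4433

1.4433


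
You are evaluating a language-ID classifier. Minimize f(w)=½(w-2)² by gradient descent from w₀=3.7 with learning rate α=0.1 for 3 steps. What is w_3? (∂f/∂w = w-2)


step 1: grad = 3.7-2 = 1.7; w = 3.7 - 0.1·(1.7) = 3.53
step 2: grad = 3.53-2 = 1.53; w = 3.53 - 0.1·(1.53) = 3.377
step 3: grad = 3.377-2 = 1.377; w = 3.377 - 0.1·(1.377) = 3.2393

3.2393


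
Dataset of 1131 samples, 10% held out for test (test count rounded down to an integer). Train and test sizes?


Test = ⌊1131·10/100⌋ = 113
Train = 1131 - 113 = 1018

Train: 1018, Test: 113


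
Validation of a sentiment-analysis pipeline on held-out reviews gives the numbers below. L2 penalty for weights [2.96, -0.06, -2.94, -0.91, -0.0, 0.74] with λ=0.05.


‖w‖₂² = (2.96)² + (-0.06)² + (-2.94)² + (-0.91)² + (-0.0)² + (0.74)²
     = 8.7616 + 0.0036 + 8.6436 + 0.8281 + 0 + 0.5476
     = 18.7845
λ·‖w‖₂² = 0.05·18.7845 = 0.939225

0.939225


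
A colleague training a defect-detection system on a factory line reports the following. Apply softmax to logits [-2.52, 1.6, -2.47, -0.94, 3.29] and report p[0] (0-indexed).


Exponentials: e^-2.52=0.0805, e^1.6=4.953, e^-2.47=0.0846, e^-0.94=0.3906, e^3.29=26.8429
Sum = 32.3516
Softmax = [0.0025, 0.1531, 0.0026, 0.0121, 0.8297]
p[0] = 0.0805/32.3516 = 0.0025

0.0025


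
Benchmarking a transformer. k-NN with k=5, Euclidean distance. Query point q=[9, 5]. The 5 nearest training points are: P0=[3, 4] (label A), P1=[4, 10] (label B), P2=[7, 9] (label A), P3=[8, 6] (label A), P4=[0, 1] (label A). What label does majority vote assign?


d(q,P0) = 6.0828  (label A)
d(q,P1) = 7.0711  (label B)
d(q,P2) = 4.4721  (label A)
d(q,P3) = 1.4142  (label A)
d(q,P4) = 9.8489  (label A)
Votes: A=4, B=1
Majority → A

A


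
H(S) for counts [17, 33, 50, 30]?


Probabilities: [17/130, 33/130, 50/130, 30/130] ≈ [0.1308, 0.2538, 0.3846, 0.2308]
H = -((17/130)·log₂(17/130) + (33/130)·log₂(33/130) + (50/130)·log₂(50/130) + (30/130)·log₂(30/130))
  = 1.9043 bits

1.9043 bits


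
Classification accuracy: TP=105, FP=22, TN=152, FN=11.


Accuracy = (TP+TN)/(TP+TN+FP+FN)
= (105+152)/(290)
= 257/290 = 88.62%

88.62%


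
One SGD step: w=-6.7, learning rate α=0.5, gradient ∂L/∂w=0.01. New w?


w_new = w - α·∇
= -6.7 - 0.5·0.01
= -6.7 - 0.005
= -6.705

-6.705


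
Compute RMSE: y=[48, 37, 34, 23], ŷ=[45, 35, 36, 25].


MSE = 21/4 = 5.25
RMSE = √(21/4) = 2.2913

2.2913


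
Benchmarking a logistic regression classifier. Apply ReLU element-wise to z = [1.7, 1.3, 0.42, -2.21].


ReLU(1.7) = max(0, 1.7) = 1.7
ReLU(1.3) = max(0, 1.3) = 1.3
ReLU(0.42) = max(0, 0.42) = 0.42
ReLU(-2.21) = max(0, -2.21) = 0.0
result = [1.7, 1.3, 0.42, 0.0]

[1.7, 1.3, 0.42, 0.0]


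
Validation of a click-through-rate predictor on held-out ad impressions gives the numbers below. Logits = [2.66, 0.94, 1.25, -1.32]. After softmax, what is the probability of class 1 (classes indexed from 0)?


Exponentials: e^2.66=14.2963, e^0.94=2.56, e^1.25=3.4903, e^-1.32=0.2671
Sum = 20.6137
Softmax = [0.6935, 0.1242, 0.1693, 0.013]
p[1] = 2.56/20.6137 = 0.1242

0.1242


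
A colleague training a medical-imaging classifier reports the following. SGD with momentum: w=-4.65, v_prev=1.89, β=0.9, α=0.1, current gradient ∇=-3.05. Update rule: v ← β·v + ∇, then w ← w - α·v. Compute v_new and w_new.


v_new = 0.9·1.89 - 3.05 = 1.701 - 3.05 = -1.349
w_new = -4.65 - 0.1·-1.349 = -4.65 + 0.1349 = -4.5151

v_new=-1.349, w_new=-4.5151


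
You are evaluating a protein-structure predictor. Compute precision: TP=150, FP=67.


Precision = TP/(TP+FP)
= 150/(150+67)
= 150/217 = 69.12%

69.12%


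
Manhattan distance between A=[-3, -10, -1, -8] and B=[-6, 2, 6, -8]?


d = |-3+ 6| + |-10-2| + |-1-6| + |-8+ 8|
  = 3 + 12 + 7 + 0
  = 22

22


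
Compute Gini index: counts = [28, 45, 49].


Probabilities: [28/122, 45/122, 49/122] ≈ [0.2295, 0.3689, 0.4016]
Σpᵢ² = (784 + 2025 + 2401)/122² = 5210/14884
Gini = 1 - Σpᵢ² = 1 - 5210/14884 = 0.65

0.65


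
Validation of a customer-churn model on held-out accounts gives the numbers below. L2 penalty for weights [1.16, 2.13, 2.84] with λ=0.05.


‖w‖₂² = (1.16)² + (2.13)² + (2.84)²
     = 1.3456 + 4.5369 + 8.0656
     = 13.9481
λ·‖w‖₂² = 0.05·13.9481 = 0.697405

0.697405


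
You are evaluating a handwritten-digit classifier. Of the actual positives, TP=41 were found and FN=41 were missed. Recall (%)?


Recall = TP/(TP+FN)
= 41/(41+41)
= 41/82 = 50.0%

50.0%


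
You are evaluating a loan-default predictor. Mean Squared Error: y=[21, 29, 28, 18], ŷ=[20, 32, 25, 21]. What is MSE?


Squared errors: (21-20)²=1, (29-32)²=9, (28-25)²=9, (18-21)²=9
Sum = 28
MSE = 28/4 = 7

7


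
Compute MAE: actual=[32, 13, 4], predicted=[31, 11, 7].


Absolute errors: |32-31|=1, |13-11|=2, |4-7|=3
Sum = 6
MAE = 6/3 = 2

2


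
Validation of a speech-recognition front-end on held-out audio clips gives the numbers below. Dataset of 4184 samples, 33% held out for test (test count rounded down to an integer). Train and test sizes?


Test = ⌊4184·33/100⌋ = 1380
Train = 4184 - 1380 = 2804

Train: 2804, Test: 1380


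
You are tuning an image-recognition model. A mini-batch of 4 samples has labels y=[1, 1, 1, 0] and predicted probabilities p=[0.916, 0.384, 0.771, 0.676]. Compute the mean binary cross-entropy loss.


L[0] = -ln(0.916) = 0.0877
L[1] = -ln(0.384) = 0.9571
L[2] = -ln(0.771) = 0.2601
L[3] = -ln(1-0.676) = -ln(0.324) = 1.127
mean = (0.0877 + 0.9571 + 0.2601 + 1.127)/4 = 0.608

0.608


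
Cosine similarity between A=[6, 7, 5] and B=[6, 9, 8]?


A·B = 6·6 + 7·9 + 5·8 = 139
‖A‖ = √110 = 10.4881, ‖B‖ = √181 = 13.4536
cos = 139/(√110·√181) = 139/√19910 = 0.9851

0.9851


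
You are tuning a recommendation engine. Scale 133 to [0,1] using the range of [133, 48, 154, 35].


min=35, max=154
(133-35)/(154-35) = 98/119 = 0.8235

0.8235


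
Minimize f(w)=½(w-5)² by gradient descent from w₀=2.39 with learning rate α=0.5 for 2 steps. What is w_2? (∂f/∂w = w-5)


step 1: grad = 2.39-5 = -2.61; w = 2.39 - 0.5·(-2.61) = 3.695
step 2: grad = 3.695-5 = -1.305; w = 3.695 - 0.5·(-1.305) = 4.3475

4.3475


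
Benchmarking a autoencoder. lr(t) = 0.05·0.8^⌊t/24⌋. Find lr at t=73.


n_drops = ⌊73/24⌋ = 3
lr = 0.05·0.8^3 = 0.05·0.512 = 0.0256

0.0256


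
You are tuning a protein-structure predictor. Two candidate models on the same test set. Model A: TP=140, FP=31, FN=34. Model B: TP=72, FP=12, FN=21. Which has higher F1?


Model A: P=140/171=0.8187, R=140/174=0.8046, F1=2PR/(P+R)=2TP/(2TP+FP+FN)=280/345=0.8116
Model B: P=72/84=0.8571, R=72/93=0.7742, F1=2PR/(P+R)=2TP/(2TP+FP+FN)=144/177=0.8136
0.8116 < 0.8136 → Model B

Model B


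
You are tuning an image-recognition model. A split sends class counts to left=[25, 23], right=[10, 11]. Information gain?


Parent = [35, 34], H_parent = 0.9998
H_left = 0.9987 (n=48), H_right = 0.9984 (n=21)
H_children = (48/69)·0.9987 + (21/69)·0.9984 = 0.9986
IG = 0.9998 - 0.9986 = 0.0012

0.0012


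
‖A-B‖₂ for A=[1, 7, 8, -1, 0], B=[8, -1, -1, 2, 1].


d = √((1-8)² + (7+ 1)² + (8+ 1)² + (-1-2)² + (0-1)²)
  = √(49 + 64 + 81 + 9 + 1)
  = √204 = 14.2829

14.2829


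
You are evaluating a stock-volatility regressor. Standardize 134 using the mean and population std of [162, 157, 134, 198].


μ = 162.75, σ = 22.9279
z = (134 - 162.75)/22.9279 = -1.2539

-1.2539


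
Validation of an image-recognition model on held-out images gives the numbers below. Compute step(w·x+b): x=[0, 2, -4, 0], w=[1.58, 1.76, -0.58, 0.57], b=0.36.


z = (0)·(1.58) + (2)·(1.76) + (-4)·(-0.58) + (0)·(0.57) + 0.36
  = 6.2
step(z) = 1 (z≥0)

1


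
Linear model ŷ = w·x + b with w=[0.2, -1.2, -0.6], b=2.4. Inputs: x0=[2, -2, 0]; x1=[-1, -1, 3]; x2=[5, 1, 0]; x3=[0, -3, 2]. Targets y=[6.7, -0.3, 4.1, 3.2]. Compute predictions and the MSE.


ŷ0 = (0.2)·(2) + (-1.2)·(-2) + (-0.6)·(0) + 2.4 = 5.2
ŷ1 = (0.2)·(-1) + (-1.2)·(-1) + (-0.6)·(3) + 2.4 = 1.6
ŷ2 = (0.2)·(5) + (-1.2)·(1) + (-0.6)·(0) + 2.4 = 2.2
ŷ3 = (0.2)·(0) + (-1.2)·(-3) + (-0.6)·(2) + 2.4 = 4.8
errors² = [2.25, 3.61, 3.61, 2.56]
MSE = 12.0300/4 = 3.0075

3.0075


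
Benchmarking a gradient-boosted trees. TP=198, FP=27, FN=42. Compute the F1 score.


Precision = 198/225 = 0.88
Recall = 198/240 = 0.825
F1 = 2·P·R/(P+R) = 2·TP/(2·TP+FP+FN) = 396/(396+27+42) = 396/465 = 0.8516

0.8516


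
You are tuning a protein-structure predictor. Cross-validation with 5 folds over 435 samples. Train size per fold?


Fold size = 435/5 = 87
Training per fold = 435 - 87 = 348

348


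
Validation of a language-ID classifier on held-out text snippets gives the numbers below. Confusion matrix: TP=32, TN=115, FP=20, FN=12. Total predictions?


Total = TP + TN + FP + FN
= 32 + 115 + 20 + 12
= 179
(Predicted positive: 52, predicted negative: 127)

179


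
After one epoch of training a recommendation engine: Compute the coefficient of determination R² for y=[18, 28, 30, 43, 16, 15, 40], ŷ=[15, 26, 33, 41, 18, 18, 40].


ȳ = 27.1429
SS_res = Σ(y-ŷ)² = 39
SS_tot = Σ(y-ȳ)² = 780.86
R² = 1 - SS_res/SS_tot = 1 - 0.0499 = 0.9501

0.9501


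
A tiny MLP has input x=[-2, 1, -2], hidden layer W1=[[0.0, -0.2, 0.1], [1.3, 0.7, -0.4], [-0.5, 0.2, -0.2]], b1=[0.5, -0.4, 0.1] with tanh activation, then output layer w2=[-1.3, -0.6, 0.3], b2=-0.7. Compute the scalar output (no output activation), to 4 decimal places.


z1[0] = (0.0)·(-2) + (-0.2)·(1) + (0.1)·(-2) + 0.5 = 0.1
z1[1] = (1.3)·(-2) + (0.7)·(1) + (-0.4)·(-2) - 0.4 = -1.5
z1[2] = (-0.5)·(-2) + (0.2)·(1) + (-0.2)·(-2) + 0.1 = 1.7
h = tanh(z1) = [0.0997, -0.9051, 0.9354]
output = (-1.3)·(0.0997) + (-0.6)·(-0.9051) + (0.3)·(0.9354) - 0.7 = -0.0059

-0.0059


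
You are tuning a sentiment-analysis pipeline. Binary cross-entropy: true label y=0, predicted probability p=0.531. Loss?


BCE = -[y·ln(p) + (1-y)·ln(1-p)]
= -0 - 1·ln(1-0.531)
= -ln(0.469) = 0.7572

0.7572


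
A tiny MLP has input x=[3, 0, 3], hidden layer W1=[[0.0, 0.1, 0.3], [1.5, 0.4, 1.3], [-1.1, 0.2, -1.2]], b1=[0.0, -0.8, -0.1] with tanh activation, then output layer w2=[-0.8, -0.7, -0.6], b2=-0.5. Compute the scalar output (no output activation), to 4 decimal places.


z1[0] = (0.0)·(3) + (0.1)·(0) + (0.3)·(3) + 0.0 = 0.9
z1[1] = (1.5)·(3) + (0.4)·(0) + (1.3)·(3) - 0.8 = 7.6
z1[2] = (-1.1)·(3) + (0.2)·(0) + (-1.2)·(3) - 0.1 = -7.0
h = tanh(z1) = [0.7163, 1.0, -1.0]
output = (-0.8)·(0.7163) + (-0.7)·(1.0) + (-0.6)·(-1.0) - 0.5 = -1.173

-1.173


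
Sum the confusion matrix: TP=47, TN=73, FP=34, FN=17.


Total = TP + TN + FP + FN
= 47 + 73 + 34 + 17
= 171
(Predicted positive: 81, predicted negative: 90)

171


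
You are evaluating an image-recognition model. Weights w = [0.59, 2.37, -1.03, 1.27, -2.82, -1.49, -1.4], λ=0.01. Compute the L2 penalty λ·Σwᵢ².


‖w‖₂² = (0.59)² + (2.37)² + (-1.03)² + (1.27)² + (-2.82)² + (-1.49)² + (-1.4)²
     = 0.3481 + 5.6169 + 1.0609 + 1.6129 + 7.9524 + 2.2201 + 1.96
     = 20.7713
λ·‖w‖₂² = 0.01·20.7713 = 0.207713

0.207713


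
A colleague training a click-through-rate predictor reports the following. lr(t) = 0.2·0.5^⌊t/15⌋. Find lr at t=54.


n_drops = ⌊54/15⌋ = 3
lr = 0.2·0.5^3 = 0.2·0.125 = 0.025

0.025


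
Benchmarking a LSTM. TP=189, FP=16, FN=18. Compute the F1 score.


Precision = 189/205 = 0.922
Recall = 189/207 = 0.913
F1 = 2·P·R/(P+R) = 2·TP/(2·TP+FP+FN) = 378/(378+16+18) = 378/412 = 0.9175

0.9175


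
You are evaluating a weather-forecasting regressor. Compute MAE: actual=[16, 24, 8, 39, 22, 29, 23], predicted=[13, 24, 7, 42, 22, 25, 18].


Absolute errors: |16-13|=3, |24-24|=0, |8-7|=1, |39-42|=3, |22-22|=0, |29-25|=4, |23-18|=5
Sum = 16
MAE = 16/7 = 16/7

16/7


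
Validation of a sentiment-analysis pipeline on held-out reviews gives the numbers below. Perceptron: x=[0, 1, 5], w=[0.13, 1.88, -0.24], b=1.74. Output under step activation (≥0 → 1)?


z = (0)·(0.13) + (1)·(1.88) + (5)·(-0.24) + 1.74
  = 2.42
step(z) = 1 (z≥0)

1


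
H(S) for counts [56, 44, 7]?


Probabilities: [56/107, 44/107, 7/107] ≈ [0.5234, 0.4112, 0.0654]
H = -((56/107)·log₂(56/107) + (44/107)·log₂(44/107) + (7/107)·log₂(7/107))
  = 1.2734 bits

1.2734 bits


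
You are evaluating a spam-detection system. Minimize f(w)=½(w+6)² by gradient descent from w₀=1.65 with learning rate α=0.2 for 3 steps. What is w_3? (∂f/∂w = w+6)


step 1: grad = 1.65+6 = 7.65; w = 1.65 - 0.2·(7.65) = 0.12
step 2: grad = 0.12+6 = 6.12; w = 0.12 - 0.2·(6.12) = -1.104
step 3: grad = -1.104+6 = 4.896; w = -1.104 - 0.2·(4.896) = -2.0832

-2.0832


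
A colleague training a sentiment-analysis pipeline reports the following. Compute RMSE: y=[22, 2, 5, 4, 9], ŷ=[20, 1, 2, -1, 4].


MSE = 64/5 = 12.8
RMSE = √(64/5) = 3.5777

3.5777


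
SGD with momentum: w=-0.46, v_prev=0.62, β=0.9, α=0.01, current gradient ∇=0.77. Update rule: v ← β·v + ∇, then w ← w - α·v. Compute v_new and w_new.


v_new = 0.9·0.62 + 0.77 = 0.558 + 0.77 = 1.328
w_new = -0.46 - 0.01·1.328 = -0.46 - 0.01328 = -0.47328

v_new=1.328, w_new=-0.47328


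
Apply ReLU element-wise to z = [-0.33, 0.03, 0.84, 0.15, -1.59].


ReLU(-0.33) = max(0, -0.33) = 0.0
ReLU(0.03) = max(0, 0.03) = 0.03
ReLU(0.84) = max(0, 0.84) = 0.84
ReLU(0.15) = max(0, 0.15) = 0.15
ReLU(-1.59) = max(0, -1.59) = 0.0
result = [0.0, 0.03, 0.84, 0.15, 0.0]

[0.0, 0.03, 0.84, 0.15, 0.0]


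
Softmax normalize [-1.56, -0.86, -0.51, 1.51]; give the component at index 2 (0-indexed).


Exponentials: e^-1.56=0.2101, e^-0.86=0.4232, e^-0.51=0.6005, e^1.51=4.5267
Sum = 5.7605
Softmax = [0.0365, 0.0735, 0.1042, 0.7858]
p[2] = 0.6005/5.7605 = 0.1042

0.1042


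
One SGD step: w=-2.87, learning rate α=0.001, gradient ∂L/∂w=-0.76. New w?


w_new = w - α·∇
= -2.87 - 0.001·-0.76
= -2.87 + 0.00076
= -2.86924

-2.86924


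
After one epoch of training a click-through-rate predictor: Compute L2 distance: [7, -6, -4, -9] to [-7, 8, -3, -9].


d = √((7+ 7)² + (-6-8)² + (-4+ 3)² + (-9+ 9)²)
  = √(196 + 196 + 1 + 0)
  = √393 = 19.8242

19.8242


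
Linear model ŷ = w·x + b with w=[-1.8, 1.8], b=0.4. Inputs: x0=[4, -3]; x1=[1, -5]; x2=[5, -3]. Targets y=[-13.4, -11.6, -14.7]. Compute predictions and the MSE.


ŷ0 = (-1.8)·(4) + (1.8)·(-3) + 0.4 = -12.2
ŷ1 = (-1.8)·(1) + (1.8)·(-5) + 0.4 = -10.4
ŷ2 = (-1.8)·(5) + (1.8)·(-3) + 0.4 = -14.0
errors² = [1.44, 1.44, 0.49]
MSE = 3.3700/3 = 1.1233

1.1233


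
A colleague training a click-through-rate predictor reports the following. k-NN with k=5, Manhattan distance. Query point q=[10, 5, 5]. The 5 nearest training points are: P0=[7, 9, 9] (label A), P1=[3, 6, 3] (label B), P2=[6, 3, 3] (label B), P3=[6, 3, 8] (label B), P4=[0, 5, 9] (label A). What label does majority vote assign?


d(q,P0) = 11  (label A)
d(q,P1) = 10  (label B)
d(q,P2) = 8  (label B)
d(q,P3) = 9  (label B)
d(q,P4) = 14  (label A)
Votes: A=2, B=3
Majority → B

B


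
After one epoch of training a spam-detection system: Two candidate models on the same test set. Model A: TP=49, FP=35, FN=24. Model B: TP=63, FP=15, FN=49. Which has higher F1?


Model A: P=49/84=0.5833, R=49/73=0.6712, F1=2PR/(P+R)=2TP/(2TP+FP+FN)=98/157=0.6242
Model B: P=63/78=0.8077, R=63/112=0.5625, F1=2PR/(P+R)=2TP/(2TP+FP+FN)=126/190=0.6632
0.6242 < 0.6632 → Model B

Model B


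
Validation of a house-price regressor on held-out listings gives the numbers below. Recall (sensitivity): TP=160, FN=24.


Recall = TP/(TP+FN)
= 160/(160+24)
= 160/184 = 86.96%

86.96%


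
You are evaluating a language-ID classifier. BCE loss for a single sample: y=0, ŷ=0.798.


BCE = -[y·ln(p) + (1-y)·ln(1-p)]
= -0 - 1·ln(1-0.798)
= -ln(0.202) = 1.5995

1.5995


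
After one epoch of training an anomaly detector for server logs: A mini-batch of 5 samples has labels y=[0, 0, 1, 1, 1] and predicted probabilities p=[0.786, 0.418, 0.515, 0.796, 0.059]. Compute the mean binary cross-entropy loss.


L[0] = -ln(1-0.786) = -ln(0.214) = 1.5418
L[1] = -ln(1-0.418) = -ln(0.582) = 0.5413
L[2] = -ln(0.515) = 0.6636
L[3] = -ln(0.796) = 0.2282
L[4] = -ln(0.059) = 2.8302
mean = (1.5418 + 0.5413 + 0.6636 + 0.2282 + 2.8302)/5 = 1.161

1.161


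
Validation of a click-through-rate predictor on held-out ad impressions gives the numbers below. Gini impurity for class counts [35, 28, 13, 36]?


Probabilities: [35/112, 28/112, 13/112, 36/112] ≈ [0.3125, 0.25, 0.1161, 0.3214]
Σpᵢ² = (1225 + 784 + 169 + 1296)/112² = 3474/12544
Gini = 1 - Σpᵢ² = 1 - 3474/12544 = 0.7231

0.7231


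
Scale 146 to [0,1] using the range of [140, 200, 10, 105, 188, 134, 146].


min=10, max=200
(146-10)/(200-10) = 136/190 = 0.7158

0.7158


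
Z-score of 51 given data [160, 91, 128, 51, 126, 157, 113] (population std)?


μ = 118, σ = 35.238
z = (51 - 118)/35.238 = -1.9014

-1.9014


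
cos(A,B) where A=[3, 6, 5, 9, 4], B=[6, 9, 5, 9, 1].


A·B = 3·6 + 6·9 + 5·5 + 9·9 + 4·1 = 182
‖A‖ = √167 = 12.9228, ‖B‖ = √224 = 14.9666
cos = 182/(√167·√224) = 182/√37408 = 0.941

0.941


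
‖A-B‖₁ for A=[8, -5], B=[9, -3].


d = |8-9| + |-5+ 3|
  = 1 + 2
  = 3

3


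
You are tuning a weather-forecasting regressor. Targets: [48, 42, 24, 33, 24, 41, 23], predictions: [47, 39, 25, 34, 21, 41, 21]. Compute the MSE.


Squared errors: (48-47)²=1, (42-39)²=9, (24-25)²=1, (33-34)²=1, (24-21)²=9, (41-41)²=0, (23-21)²=4
Sum = 25
MSE = 25/7 = 25/7

25/7


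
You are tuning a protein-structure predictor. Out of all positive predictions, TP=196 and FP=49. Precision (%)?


Precision = TP/(TP+FP)
= 196/(196+49)
= 196/245 = 80.0%

80.0%


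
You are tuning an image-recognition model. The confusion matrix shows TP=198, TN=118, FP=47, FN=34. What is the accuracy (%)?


Accuracy = (TP+TN)/(TP+TN+FP+FN)
= (198+118)/(397)
= 316/397 = 79.6%

79.6%


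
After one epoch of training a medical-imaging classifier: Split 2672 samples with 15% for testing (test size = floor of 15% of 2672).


Test = ⌊2672·15/100⌋ = 400
Train = 2672 - 400 = 2272

Train: 2272, Test: 400


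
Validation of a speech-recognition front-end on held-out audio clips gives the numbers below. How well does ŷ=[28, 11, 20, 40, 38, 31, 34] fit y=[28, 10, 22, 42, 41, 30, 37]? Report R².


ȳ = 30
SS_res = Σ(y-ŷ)² = 28
SS_tot = Σ(y-ȳ)² = 782
R² = 1 - SS_res/SS_tot = 1 - 0.0358 = 0.9642

0.9642


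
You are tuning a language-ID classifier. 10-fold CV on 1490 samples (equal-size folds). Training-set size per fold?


Fold size = 1490/10 = 149
Training per fold = 1490 - 149 = 1341

1341


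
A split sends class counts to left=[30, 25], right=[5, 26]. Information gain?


Parent = [35, 51], H_parent = 0.9749
H_left = 0.994 (n=55), H_right = 0.6374 (n=31)
H_children = (55/86)·0.994 + (31/86)·0.6374 = 0.8655
IG = 0.9749 - 0.8655 = 0.1094

0.1094


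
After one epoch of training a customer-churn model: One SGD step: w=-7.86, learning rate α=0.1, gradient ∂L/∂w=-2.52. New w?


w_new = w - α·∇
= -7.86 - 0.1·-2.52
= -7.86 + 0.252
= -7.608

-7.608


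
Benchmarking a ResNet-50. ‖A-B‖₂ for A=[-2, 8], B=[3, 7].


d = √((-2-3)² + (8-7)²)
  = √(25 + 1)
  = √26 = 5.099

5.099


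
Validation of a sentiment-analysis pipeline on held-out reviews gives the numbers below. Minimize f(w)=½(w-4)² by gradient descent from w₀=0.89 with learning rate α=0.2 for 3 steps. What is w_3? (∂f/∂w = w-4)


step 1: grad = 0.89-4 = -3.11; w = 0.89 - 0.2·(-3.11) = 1.512
step 2: grad = 1.512-4 = -2.488; w = 1.512 - 0.2·(-2.488) = 2.0096
step 3: grad = 2.0096-4 = -1.9904; w = 2.0096 - 0.2·(-1.9904) = 2.40768

2.40768


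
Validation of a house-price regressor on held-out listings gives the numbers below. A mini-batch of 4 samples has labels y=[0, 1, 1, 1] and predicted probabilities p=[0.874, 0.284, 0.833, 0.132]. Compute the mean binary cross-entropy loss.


L[0] = -ln(1-0.874) = -ln(0.126) = 2.0715
L[1] = -ln(0.284) = 1.2588
L[2] = -ln(0.833) = 0.1827
L[3] = -ln(0.132) = 2.025
mean = (2.0715 + 1.2588 + 0.1827 + 2.025)/4 = 1.3845

1.3845


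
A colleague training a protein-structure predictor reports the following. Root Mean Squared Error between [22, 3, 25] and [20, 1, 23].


MSE = 12/3 = 4
RMSE = √(12/3) = 2.0

2.0


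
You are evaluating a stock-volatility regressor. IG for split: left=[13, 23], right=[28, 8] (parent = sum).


Parent = [41, 31], H_parent = 0.986
H_left = 0.9436 (n=36), H_right = 0.7642 (n=36)
H_children = (36/72)·0.9436 + (36/72)·0.7642 = 0.8539
IG = 0.986 - 0.8539 = 0.1321

0.1321


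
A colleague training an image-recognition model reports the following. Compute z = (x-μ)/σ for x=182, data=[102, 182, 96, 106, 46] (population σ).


μ = 106.4, σ = 43.5688
z = (182 - 106.4)/43.5688 = 1.7352

1.7352


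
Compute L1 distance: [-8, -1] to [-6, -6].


d = |-8+ 6| + |-1+ 6|
  = 2 + 5
  = 7

7


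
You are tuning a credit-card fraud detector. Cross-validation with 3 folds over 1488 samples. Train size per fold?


Fold size = 1488/3 = 496
Training per fold = 1488 - 496 = 992

992


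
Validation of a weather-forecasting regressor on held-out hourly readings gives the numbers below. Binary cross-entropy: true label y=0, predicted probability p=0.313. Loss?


BCE = -[y·ln(p) + (1-y)·ln(1-p)]
= -0 - 1·ln(1-0.313)
= -ln(0.687) = 0.3754

0.3754


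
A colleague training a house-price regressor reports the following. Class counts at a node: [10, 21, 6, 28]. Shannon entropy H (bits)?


Probabilities: [10/65, 21/65, 6/65, 28/65] ≈ [0.1538, 0.3231, 0.0923, 0.4308]
H = -((10/65)·log₂(10/65) + (21/65)·log₂(21/65) + (6/65)·log₂(6/65) + (28/65)·log₂(28/65))
  = 1.7828 bits

1.7828 bits


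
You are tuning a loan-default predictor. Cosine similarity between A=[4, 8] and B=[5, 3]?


A·B = 4·5 + 8·3 = 44
‖A‖ = √80 = 8.9443, ‖B‖ = √34 = 5.831
cos = 44/(√80·√34) = 44/√2720 = 0.8437

0.8437


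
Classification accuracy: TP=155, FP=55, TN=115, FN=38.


Accuracy = (TP+TN)/(TP+TN+FP+FN)
= (155+115)/(363)
= 270/363 = 74.38%

74.38%


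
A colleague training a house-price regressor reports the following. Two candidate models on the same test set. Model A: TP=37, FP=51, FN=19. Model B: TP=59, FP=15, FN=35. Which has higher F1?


Model A: P=37/88=0.4205, R=37/56=0.6607, F1=2PR/(P+R)=2TP/(2TP+FP+FN)=74/144=0.5139
Model B: P=59/74=0.7973, R=59/94=0.6277, F1=2PR/(P+R)=2TP/(2TP+FP+FN)=118/168=0.7024
0.5139 < 0.7024 → Model B

Model B


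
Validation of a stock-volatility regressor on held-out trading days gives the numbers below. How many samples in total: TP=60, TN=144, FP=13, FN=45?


Total = TP + TN + FP + FN
= 60 + 144 + 13 + 45
= 262
(Predicted positive: 73, predicted negative: 189)

262


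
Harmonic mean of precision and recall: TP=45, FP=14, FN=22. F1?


Precision = 45/59 = 0.7627
Recall = 45/67 = 0.6716
F1 = 2·P·R/(P+R) = 2·TP/(2·TP+FP+FN) = 90/(90+14+22) = 90/126 = 0.7143

0.7143
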